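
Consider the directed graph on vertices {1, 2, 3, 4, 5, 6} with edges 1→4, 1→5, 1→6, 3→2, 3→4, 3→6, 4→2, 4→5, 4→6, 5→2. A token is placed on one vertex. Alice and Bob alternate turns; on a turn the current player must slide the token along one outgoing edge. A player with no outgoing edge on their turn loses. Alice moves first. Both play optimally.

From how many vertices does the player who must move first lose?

2

Classify positions by backward induction: terminal positions (no move available) are L. From any other position, the mover wins iff some move reaches an L.
Every edge goes from a vertex to one that appears earlier in the order 2, 6, 5, 4, 1, 3, so processing vertices in that order labels each vertex after all of its successors.
2: no outgoing edge → L
6: no outgoing edge → L
5: reaches L-position 2 → W
4: reaches L-position 6 → W
1: reaches L-position 6 → W
3: reaches L-position 6 → W
The L vertices are 2, 6; that is 2 in all.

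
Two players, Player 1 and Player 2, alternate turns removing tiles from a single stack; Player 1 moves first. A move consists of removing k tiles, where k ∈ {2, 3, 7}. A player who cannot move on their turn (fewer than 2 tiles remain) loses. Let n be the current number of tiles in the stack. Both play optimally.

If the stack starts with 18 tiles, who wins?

Player 1 wins.

Classify positions by backward induction: terminal positions (no move available) are L. From any other position, the mover wins iff some move reaches an L.
n=0: no move → L
n=1: no move → L
n=2: can move to 0, which is L ⇒ W
n=3: can move to 1, which is L ⇒ W
n=4: can move to 1, which is L ⇒ W
n=5: moves to 3(W), 2(W); every one is W ⇒ L
n=6: moves to 4(W), 3(W); every one is W ⇒ L
n=7: can move to 5, which is L ⇒ W
n=8: can move to 6, which is L ⇒ W
n=9: can move to 6, which is L ⇒ W
n=10: moves to 8(W), 7(W), 3(W); every one is W ⇒ L
n=11: moves to 9(W), 8(W), 4(W); every one is W ⇒ L
n=12: can move to 10, which is L ⇒ W
n=13: can move to 11, which is L ⇒ W
n=14: can move to 11, which is L ⇒ W
n=15: moves to 13(W), 12(W), 8(W); every one is W ⇒ L
n=16: moves to 14(W), 13(W), 9(W); every one is W ⇒ L
n=17: can move to 15, which is L ⇒ W
n=18: can move to 16, which is L ⇒ W
The starting position 18 is W: Player 1 should remove 2, leaving 16, handing over an L position.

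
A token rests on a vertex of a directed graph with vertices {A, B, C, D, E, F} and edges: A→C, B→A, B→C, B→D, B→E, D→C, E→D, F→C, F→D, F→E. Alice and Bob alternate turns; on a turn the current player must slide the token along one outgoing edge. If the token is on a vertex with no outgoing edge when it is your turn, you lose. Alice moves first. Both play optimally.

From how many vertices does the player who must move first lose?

2

Compute win/loss labels from the base case upward. A position with no move is L. Any other position is W if it can reach an L in one move, else L.
Every edge goes from a vertex to one that appears earlier in the order C, D, A, E, B, F, so processing vertices in that order labels each vertex after all of its successors.
C: no outgoing edge → L
D: W (go to C, an L position)
A: W (go to C, an L position)
E: L (sole option D(W) is W)
B: W (go to E, an L position)
F: W (go to E, an L position)
The L vertices are C, E; that is 2 in all.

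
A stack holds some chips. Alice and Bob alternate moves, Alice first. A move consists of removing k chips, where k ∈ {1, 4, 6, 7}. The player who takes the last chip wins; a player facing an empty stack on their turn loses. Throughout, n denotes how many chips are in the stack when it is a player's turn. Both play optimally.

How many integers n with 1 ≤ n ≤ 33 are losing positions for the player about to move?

10

Label each position W (a win for the player to move) or L (a loss). A position with no legal move is L; any other position is W exactly when some move reaches an L, and L when every move reaches a W.
n=0: no move → L
n=1: W (go to 0, an L position)
n=2: L (sole option 1(W) is W)
n=3: W (go to 2, an L position)
n=4: W (go to 0, an L position)
n=5: L (options 4(W), 1(W) are all W)
n=6: W (go to 5, an L position)
n=7: W (go to 0, an L position)
n=8: W (go to 2, an L position)
n=9: W (go to 5, an L position)
n=10: L (options 9(W), 6(W), 4(W), 3(W) are all W)
n=11: W (go to 10, an L position)
n=12: W (go to 5, an L position)
n=13: L (options 12(W), 9(W), 7(W), 6(W) are all W)
n=14: W (go to 13, an L position)
n=15: L (options 14(W), 11(W), 9(W), 8(W) are all W)
n=16: W (go to 15, an L position)
n=17: W (go to 13, an L position)
n=18: L (options 17(W), 14(W), 12(W), 11(W) are all W)
n=19: W (go to 18, an L position)
n=20: W (go to 13, an L position)
n=21: W (go to 15, an L position)
n=22: W (go to 18, an L position)
n=23: L (options 22(W), 19(W), 17(W), 16(W) are all W)
n=24: W (go to 23, an L position)
n=25: W (go to 18, an L position)
n=26: L (options 25(W), 22(W), 20(W), 19(W) are all W)
n=27: W (go to 26, an L position)
n=28: L (options 27(W), 24(W), 22(W), 21(W) are all W)
n=29: W (go to 28, an L position)
n=30: W (go to 26, an L position)
n=31: L (options 30(W), 27(W), 25(W), 24(W) are all W)
n=32: W (go to 31, an L position)
n=33: W (go to 26, an L position)
L entries with 1 ≤ n ≤ 33 (n=0 is outside the asked range and is not counted): n = 2, 5, 10, 13, 15, 18, 23, 26, 28, 31; that makes 10.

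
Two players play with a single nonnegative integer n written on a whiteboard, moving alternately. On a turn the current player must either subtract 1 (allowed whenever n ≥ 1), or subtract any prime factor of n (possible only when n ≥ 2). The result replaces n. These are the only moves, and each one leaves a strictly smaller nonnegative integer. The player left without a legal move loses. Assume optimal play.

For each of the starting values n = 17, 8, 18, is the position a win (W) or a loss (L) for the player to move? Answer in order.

Label each position W (a win for the player to move) or L (a loss). A position with no legal move is L; any other position is W exactly when some move reaches an L, and L when every move reaches a W.
n=0: no move → L
n=1: reaches L-position 0 → W
n=2: reaches L-position 0 → W
n=3: reaches L-position 0 → W
n=4: only reaches 2(W), 3(W), all W → L
n=5: reaches L-position 0 → W
n=6: reaches L-position 4 → W
n=7: reaches L-position 0 → W
n=8: only reaches 6(W), 7(W), all W → L
n=9: reaches L-position 8 → W
n=10: reaches L-position 8 → W
n=11: reaches L-position 0 → W
n=12: only reaches 9(W), 10(W), 11(W), all W → L
n=13: reaches L-position 0 → W
n=14: reaches L-position 12 → W
n=15: reaches L-position 12 → W
n=16: only reaches 14(W), 15(W), all W → L
n=17: reaches L-position 0 → W
n=18: reaches L-position 16 → W

17: W, 8: L, 18: W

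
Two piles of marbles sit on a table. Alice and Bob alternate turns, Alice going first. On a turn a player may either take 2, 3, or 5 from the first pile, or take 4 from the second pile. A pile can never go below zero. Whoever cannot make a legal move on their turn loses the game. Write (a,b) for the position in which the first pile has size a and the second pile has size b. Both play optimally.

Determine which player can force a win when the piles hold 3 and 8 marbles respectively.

Alice wins.

Label each position W (a win for the player to move) or L (a loss). A position with no legal move is L; any other position is W exactly when some move reaches an L, and L when every move reaches a W.
No move ever increases a pile, so every position that can arise here has a ≤ 3 and b ≤ 8; it is enough to label the cells with 0 ≤ a ≤ 3 and 0 ≤ b ≤ 8.
Every move lowers a or b (never raises either), so fill the grid row by row in increasing a, and left to right within a row: each cell's successors are then already labelled.
      b=0  b=1  b=2  b=3  b=4  b=5  b=6  b=7  b=8
a=0:    L    L    L    L    W    W    W    W    L
a=1:    L    L    L    L    W    W    W    W    L
a=2:    W    W    W    W    L    L    L    L    W
a=3:    W    W    W    W    L    L    L    L    W
Cells with no legal move (terminal, hence L): (0,0), (0,1), (0,2), (0,3), (1,0), (1,1), (1,2), (1,3).
The remaining L cells, each justified by listing all of its moves:
(0,8): →(0,4)(W) only, which is W, so L
(1,8): →(1,4)(W) only, which is W, so L
(2,4): →(0,4)(W), (2,0)(W) — all W, so L
(2,5): →(0,5)(W), (2,1)(W) — all W, so L
(2,6): →(0,6)(W), (2,2)(W) — all W, so L
(2,7): →(0,7)(W), (2,3)(W) — all W, so L
(3,4): →(1,4)(W), (0,4)(W), (3,0)(W) — all W, so L
(3,5): →(1,5)(W), (0,5)(W), (3,1)(W) — all W, so L
(3,6): →(1,6)(W), (0,6)(W), (3,2)(W) — all W, so L
(3,7): →(1,7)(W), (0,7)(W), (3,3)(W) — all W, so L
Every other cell has at least one move into one of the L cells above, so it is W.
The starting position (3,8) is W: Alice should move to (1,8), handing over an L position.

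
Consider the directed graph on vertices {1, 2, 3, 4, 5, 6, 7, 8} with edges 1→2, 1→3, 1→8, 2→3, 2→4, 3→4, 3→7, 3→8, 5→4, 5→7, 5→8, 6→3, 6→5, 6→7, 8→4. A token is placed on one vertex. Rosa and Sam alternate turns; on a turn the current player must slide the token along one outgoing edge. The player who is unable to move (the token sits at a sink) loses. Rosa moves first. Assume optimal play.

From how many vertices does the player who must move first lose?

Compute win/loss labels from the base case upward. A position with no move is L. Any other position is W if it can reach an L in one move, else L.
Every edge goes from a vertex to one that appears earlier in the order 7, 4, 8, 3, 5, 2, 6, 1, so processing vertices in that order labels each vertex after all of its successors.
7: no outgoing edge → L
4: no outgoing edge → L
8: →4(L), so W
3: →4(L), so W
5: →4(L), so W
2: →4(L), so W
6: →7(L), so W
1: →2(W), 3(W), 8(W) — all W, so L
The L vertices are 1, 4, 7; that is 3 in all.

3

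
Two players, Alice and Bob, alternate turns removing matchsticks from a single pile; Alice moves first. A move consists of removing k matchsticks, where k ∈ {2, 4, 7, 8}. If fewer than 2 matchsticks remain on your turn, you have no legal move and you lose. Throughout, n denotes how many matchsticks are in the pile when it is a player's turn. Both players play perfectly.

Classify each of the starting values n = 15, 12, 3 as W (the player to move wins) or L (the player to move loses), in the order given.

Compute win/loss labels from the base case upward. A position with no move is L. Any other position is W if it can reach an L in one move, else L.
n=0: no move → L
n=1: no move → L
n=2: can move to 0, which is L ⇒ W
n=3: can move to 1, which is L ⇒ W
n=4: can move to 0, which is L ⇒ W
n=5: can move to 1, which is L ⇒ W
n=6: moves to 4(W), 2(W); every one is W ⇒ L
n=7: can move to 0, which is L ⇒ W
n=8: can move to 6, which is L ⇒ W
n=9: can move to 1, which is L ⇒ W
n=10: can move to 6, which is L ⇒ W
n=11: moves to 9(W), 7(W), 4(W), 3(W); every one is W ⇒ L
n=12: moves to 10(W), 8(W), 5(W), 4(W); every one is W ⇒ L
n=13: can move to 11, which is L ⇒ W
n=14: can move to 12, which is L ⇒ W
n=15: can move to 11, which is L ⇒ W

15: W, 12: L, 3: W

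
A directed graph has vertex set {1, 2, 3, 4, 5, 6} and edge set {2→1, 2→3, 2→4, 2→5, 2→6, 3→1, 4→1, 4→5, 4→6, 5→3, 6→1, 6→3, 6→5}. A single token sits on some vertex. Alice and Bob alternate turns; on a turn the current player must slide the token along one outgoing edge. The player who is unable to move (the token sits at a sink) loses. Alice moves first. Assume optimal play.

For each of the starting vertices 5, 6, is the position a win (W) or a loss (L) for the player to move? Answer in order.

Build the W/L table. Terminal = L. A non-terminal position is W if it has a move to some L; otherwise it is L.
Every edge goes from a vertex to one that appears earlier in the order 1, 3, 5, 6, 4, 2, so processing vertices in that order labels each vertex after all of its successors.
1: no outgoing edge → L
3: can move to 1, which is L ⇒ W
5: the only move is to 3(W), a W ⇒ L
6: can move to 5, which is L ⇒ W
4: can move to 5, which is L ⇒ W
2: can move to 5, which is L ⇒ W

5: L, 6: W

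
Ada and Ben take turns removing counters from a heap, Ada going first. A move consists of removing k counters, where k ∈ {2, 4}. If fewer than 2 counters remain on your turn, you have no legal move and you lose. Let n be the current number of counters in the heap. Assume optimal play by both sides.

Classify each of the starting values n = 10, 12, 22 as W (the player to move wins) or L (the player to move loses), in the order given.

Classify positions by backward induction: terminal positions (no move available) are L. From any other position, the mover wins iff some move reaches an L.
n=0: no move → L
n=1: no move → L
n=2: W (go to 0, an L position)
n=3: W (go to 1, an L position)
n=4: W (go to 0, an L position)
n=5: W (go to 1, an L position)
n=6: L (options 4(W), 2(W) are all W)
n=7: L (options 5(W), 3(W) are all W)
n=8: W (go to 6, an L position)
n=9: W (go to 7, an L position)
n=10: W (go to 6, an L position)
n=11: W (go to 7, an L position)
n=12: L (options 10(W), 8(W) are all W)
n=13: L (options 11(W), 9(W) are all W)
n=14: W (go to 12, an L position)
n=15: W (go to 13, an L position)
n=16: W (go to 12, an L position)
n=17: W (go to 13, an L position)
n=18: L (options 16(W), 14(W) are all W)
n=19: L (options 17(W), 15(W) are all W)
n=20: W (go to 18, an L position)
n=21: W (go to 19, an L position)
n=22: W (go to 18, an L position)

10: W, 12: L, 22: W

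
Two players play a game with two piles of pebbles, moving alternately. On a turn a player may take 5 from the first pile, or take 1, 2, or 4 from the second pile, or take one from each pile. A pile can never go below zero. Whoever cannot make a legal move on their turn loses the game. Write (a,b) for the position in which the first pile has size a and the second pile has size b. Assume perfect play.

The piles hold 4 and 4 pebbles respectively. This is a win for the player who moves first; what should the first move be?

Move to (4,3).

Classify positions by backward induction: terminal positions (no move available) are L. From any other position, the mover wins iff some move reaches an L.
No move ever increases a pile, so every position that can arise here has a ≤ 4 and b ≤ 4; it is enough to label the cells with 0 ≤ a ≤ 4 and 0 ≤ b ≤ 4.
Every move lowers a or b (never raises either), so fill the grid row by row in increasing a, and left to right within a row: each cell's successors are then already labelled.
      b=0  b=1  b=2  b=3  b=4
a=0:    L    W    W    L    W
a=1:    L    W    W    L    W
a=2:    L    W    W    L    W
a=3:    L    W    W    L    W
a=4:    L    W    W    L    W
Cells with no legal move (terminal, hence L): (0,0), (1,0), (2,0), (3,0), (4,0).
The remaining L cells, each justified by listing all of its moves:
(0,3): only reaches (0,2)(W), (0,1)(W), all W → L
(1,3): only reaches (1,2)(W), (1,1)(W), (0,2)(W), all W → L
(2,3): only reaches (2,2)(W), (2,1)(W), (1,2)(W), all W → L
(3,3): only reaches (3,2)(W), (3,1)(W), (2,2)(W), all W → L
(4,3): only reaches (4,2)(W), (4,1)(W), (3,2)(W), all W → L
Every other cell has at least one move into one of the L cells above, so it is W.
From (4,4), the L positions reachable in one move are: (4,3), (4,0), (3,3). Any move reaching one of these is winning.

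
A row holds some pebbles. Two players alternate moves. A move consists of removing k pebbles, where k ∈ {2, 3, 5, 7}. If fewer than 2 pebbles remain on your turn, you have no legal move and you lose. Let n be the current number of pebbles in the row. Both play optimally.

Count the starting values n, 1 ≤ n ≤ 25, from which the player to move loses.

5

Use the standard recursion: the mover loses at a terminal position; elsewhere, the mover wins exactly when some move hands the opponent an L position.
n=0: no move → L
n=1: no move → L
n=2: W (go to 0, an L position)
n=3: W (go to 1, an L position)
n=4: W (go to 1, an L position)
n=5: W (go to 0, an L position)
n=6: W (go to 1, an L position)
n=7: W (go to 0, an L position)
n=8: W (go to 1, an L position)
n=9: L (options 7(W), 6(W), 4(W), 2(W) are all W)
n=10: L (options 8(W), 7(W), 5(W), 3(W) are all W)
n=11: W (go to 9, an L position)
n=12: W (go to 10, an L position)
n=13: W (go to 10, an L position)
n=14: W (go to 9, an L position)
n=15: W (go to 10, an L position)
n=16: W (go to 9, an L position)
n=17: W (go to 10, an L position)
n=18: L (options 16(W), 15(W), 13(W), 11(W) are all W)
n=19: L (options 17(W), 16(W), 14(W), 12(W) are all W)
n=20: W (go to 18, an L position)
n=21: W (go to 19, an L position)
n=22: W (go to 19, an L position)
n=23: W (go to 18, an L position)
n=24: W (go to 19, an L position)
n=25: W (go to 18, an L position)
L entries with 1 ≤ n ≤ 25 (n=0 is outside the asked range and is not counted): n = 1, 9, 10, 18, 19; that makes 5.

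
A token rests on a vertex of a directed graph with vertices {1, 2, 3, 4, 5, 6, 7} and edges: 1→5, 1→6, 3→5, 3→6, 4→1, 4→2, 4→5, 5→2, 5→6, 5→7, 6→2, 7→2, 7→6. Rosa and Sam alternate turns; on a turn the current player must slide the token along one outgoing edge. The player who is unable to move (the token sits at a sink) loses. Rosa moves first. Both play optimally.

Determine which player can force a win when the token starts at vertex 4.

Positions with no move are L. A position that does have a move is losing for the player to move precisely when every available move leads to a winning position for the opponent. Fill in the labels:
Every edge goes from a vertex to one that appears earlier in the order 2, 6, 7, 5, 1, 3, 4, so processing vertices in that order labels each vertex after all of its successors.
2: no outgoing edge → L
6: reaches L-position 2 → W
7: reaches L-position 2 → W
5: reaches L-position 2 → W
1: only reaches 5(W), 6(W), all W → L
3: only reaches 5(W), 6(W), all W → L
4: reaches L-position 1 → W
The starting position 4 is W: Rosa should move to 1, handing over an L position.

Rosa wins.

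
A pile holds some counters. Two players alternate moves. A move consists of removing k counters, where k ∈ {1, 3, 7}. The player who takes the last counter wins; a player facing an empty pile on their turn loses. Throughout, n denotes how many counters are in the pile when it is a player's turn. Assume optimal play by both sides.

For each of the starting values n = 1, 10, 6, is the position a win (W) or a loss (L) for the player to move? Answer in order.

Label each position W (a win for the player to move) or L (a loss). A position with no legal move is L; any other position is W exactly when some move reaches an L, and L when every move reaches a W.
n=0: no move → L
n=1: →0(L), so W
n=2: →1(W) only, which is W, so L
n=3: →2(L), so W
n=4: →3(W), 1(W) — all W, so L
n=5: →4(L), so W
n=6: →5(W), 3(W) — all W, so L
n=7: →6(L), so W
n=8: →7(W), 5(W), 1(W) — all W, so L
n=9: →8(L), so W
n=10: →9(W), 7(W), 3(W) — all W, so L

1: W, 10: L, 6: L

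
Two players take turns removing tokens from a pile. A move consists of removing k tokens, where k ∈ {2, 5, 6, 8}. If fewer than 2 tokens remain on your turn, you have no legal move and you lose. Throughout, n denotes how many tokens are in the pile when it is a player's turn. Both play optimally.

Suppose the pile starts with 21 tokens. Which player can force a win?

Classify positions by backward induction: terminal positions (no move available) are L. From any other position, the mover wins iff some move reaches an L.
n=0: no move → L
n=1: no move → L
n=2: can move to 0, which is L ⇒ W
n=3: can move to 1, which is L ⇒ W
n=4: the only move is to 2(W), a W ⇒ L
n=5: can move to 0, which is L ⇒ W
n=6: can move to 4, which is L ⇒ W
n=7: can move to 1, which is L ⇒ W
n=8: can move to 0, which is L ⇒ W
n=9: can move to 4, which is L ⇒ W
n=10: can move to 4, which is L ⇒ W
n=11: moves to 9(W), 6(W), 5(W), 3(W); every one is W ⇒ L
n=12: can move to 4, which is L ⇒ W
n=13: can move to 11, which is L ⇒ W
n=14: moves to 12(W), 9(W), 8(W), 6(W); every one is W ⇒ L
n=15: moves to 13(W), 10(W), 9(W), 7(W); every one is W ⇒ L
n=16: can move to 14, which is L ⇒ W
n=17: can move to 15, which is L ⇒ W
n=18: moves to 16(W), 13(W), 12(W), 10(W); every one is W ⇒ L
n=19: can move to 14, which is L ⇒ W
n=20: can move to 18, which is L ⇒ W
n=21: can move to 15, which is L ⇒ W
From 21 the player to move can remove 6, leaving 15, reaching an L position.

The first player wins.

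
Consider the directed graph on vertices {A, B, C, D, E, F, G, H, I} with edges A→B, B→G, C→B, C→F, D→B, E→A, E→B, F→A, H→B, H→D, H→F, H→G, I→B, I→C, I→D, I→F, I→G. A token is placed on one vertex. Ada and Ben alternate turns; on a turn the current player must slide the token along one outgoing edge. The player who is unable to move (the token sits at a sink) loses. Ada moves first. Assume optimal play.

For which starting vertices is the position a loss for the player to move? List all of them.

A, C, D, G

Positions with no move are L. A position that does have a move is losing for the player to move precisely when every available move leads to a winning position for the opponent. Fill in the labels:
Every edge goes from a vertex to one that appears earlier in the order G, B, A, D, F, H, E, C, I, so processing vertices in that order labels each vertex after all of its successors.
G: no outgoing edge → L
B: reaches L-position G → W
A: only reaches B(W), which is W → L
D: only reaches B(W), which is W → L
F: reaches L-position A → W
H: reaches L-position D → W
E: reaches L-position A → W
C: only reaches F(W), B(W), all W → L
I: reaches L-position C → W
The losing starting vertices are exactly the entries labelled L in this table (4 of them).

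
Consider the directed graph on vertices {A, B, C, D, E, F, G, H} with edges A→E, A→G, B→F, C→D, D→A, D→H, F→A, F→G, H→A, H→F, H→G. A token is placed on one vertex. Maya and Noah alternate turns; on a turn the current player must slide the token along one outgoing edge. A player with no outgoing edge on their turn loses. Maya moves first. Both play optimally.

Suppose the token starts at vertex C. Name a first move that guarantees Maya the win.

Move to D.

Build the W/L table. Terminal = L. A non-terminal position is W if it has a move to some L; otherwise it is L.
Every edge goes from a vertex to one that appears earlier in the order G, E, A, F, H, D, C, B, so processing vertices in that order labels each vertex after all of its successors.
G: no outgoing edge → L
E: no outgoing edge → L
A: reaches L-position E → W
F: reaches L-position G → W
H: reaches L-position G → W
D: only reaches H(W), A(W), all W → L
C: reaches L-position D → W
B: only reaches F(W), which is W → L
From C, the L positions reachable in one move are: D.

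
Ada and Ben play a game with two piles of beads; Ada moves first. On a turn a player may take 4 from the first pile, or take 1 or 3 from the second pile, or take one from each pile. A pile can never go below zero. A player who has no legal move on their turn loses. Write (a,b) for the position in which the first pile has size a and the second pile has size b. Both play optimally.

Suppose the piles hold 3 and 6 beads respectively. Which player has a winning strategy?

Ben wins.

Compute win/loss labels from the base case upward. A position with no move is L. Any other position is W if it can reach an L in one move, else L.
No move ever increases a pile, so every position that can arise here has a ≤ 3 and b ≤ 6; it is enough to label the cells with 0 ≤ a ≤ 3 and 0 ≤ b ≤ 6.
Every move lowers a or b (never raises either), so fill the grid row by row in increasing a, and left to right within a row: each cell's successors are then already labelled.
      b=0  b=1  b=2  b=3  b=4  b=5  b=6
a=0:    L    W    L    W    L    W    L
a=1:    L    W    L    W    L    W    L
a=2:    L    W    L    W    L    W    L
a=3:    L    W    L    W    L    W    L
Cells with no legal move (terminal, hence L): (0,0), (1,0), (2,0), (3,0).
The remaining L cells, each justified by listing all of its moves:
(0,2): only reaches (0,1)(W), which is W → L
(0,4): only reaches (0,3)(W), (0,1)(W), all W → L
(0,6): only reaches (0,5)(W), (0,3)(W), all W → L
(1,2): only reaches (1,1)(W), (0,1)(W), all W → L
(1,4): only reaches (1,3)(W), (1,1)(W), (0,3)(W), all W → L
(1,6): only reaches (1,5)(W), (1,3)(W), (0,5)(W), all W → L
(2,2): only reaches (2,1)(W), (1,1)(W), all W → L
(2,4): only reaches (2,3)(W), (2,1)(W), (1,3)(W), all W → L
(2,6): only reaches (2,5)(W), (2,3)(W), (1,5)(W), all W → L
(3,2): only reaches (3,1)(W), (2,1)(W), all W → L
(3,4): only reaches (3,3)(W), (3,1)(W), (2,3)(W), all W → L
(3,6): only reaches (3,5)(W), (3,3)(W), (2,5)(W), all W → L
Every other cell has at least one move into one of the L cells above, so it is W.
Every move from (3,6) reaches a W position, so the mover loses.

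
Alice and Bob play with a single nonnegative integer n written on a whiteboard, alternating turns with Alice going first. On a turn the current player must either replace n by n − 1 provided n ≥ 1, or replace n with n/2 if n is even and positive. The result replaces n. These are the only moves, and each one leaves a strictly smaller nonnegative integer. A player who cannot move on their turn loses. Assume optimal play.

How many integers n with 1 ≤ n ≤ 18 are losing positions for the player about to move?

8

Label each position W (a win for the player to move) or L (a loss). A position with no legal move is L; any other position is W exactly when some move reaches an L, and L when every move reaches a W.
n=0: no move → L
n=1: reaches L-position 0 → W
n=2: only reaches 1(W), which is W → L
n=3: reaches L-position 2 → W
n=4: reaches L-position 2 → W
n=5: only reaches 4(W), which is W → L
n=6: reaches L-position 5 → W
n=7: only reaches 6(W), which is W → L
n=8: reaches L-position 7 → W
n=9: only reaches 8(W), which is W → L
n=10: reaches L-position 5 → W
n=11: only reaches 10(W), which is W → L
n=12: reaches L-position 11 → W
n=13: only reaches 12(W), which is W → L
n=14: reaches L-position 7 → W
n=15: only reaches 14(W), which is W → L
n=16: reaches L-position 15 → W
n=17: only reaches 16(W), which is W → L
n=18: reaches L-position 9 → W
L entries with 1 ≤ n ≤ 18 (n=0 is outside the asked range and is not counted): n = 2, 5, 7, 9, 11, 13, 15, 17; that makes 8.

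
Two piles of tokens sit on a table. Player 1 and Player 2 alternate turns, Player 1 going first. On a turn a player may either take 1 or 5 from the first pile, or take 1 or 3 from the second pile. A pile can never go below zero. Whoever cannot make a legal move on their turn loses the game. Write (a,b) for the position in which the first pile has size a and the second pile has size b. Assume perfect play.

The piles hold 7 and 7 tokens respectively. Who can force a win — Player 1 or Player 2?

Positions with no move are L. A position that does have a move is losing for the player to move precisely when every available move leads to a winning position for the opponent. Fill in the labels:
No move ever increases a pile, so every position that can arise here has a ≤ 7 and b ≤ 7; it is enough to label the cells with 0 ≤ a ≤ 7 and 0 ≤ b ≤ 7.
Every move lowers a or b (never raises either), so fill the grid row by row in increasing a, and left to right within a row: each cell's successors are then already labelled.
      b=0  b=1  b=2  b=3  b=4  b=5  b=6  b=7
a=0:    L    W    L    W    L    W    L    W
a=1:    W    L    W    L    W    L    W    L
a=2:    L    W    L    W    L    W    L    W
a=3:    W    L    W    L    W    L    W    L
a=4:    L    W    L    W    L    W    L    W
a=5:    W    L    W    L    W    L    W    L
a=6:    L    W    L    W    L    W    L    W
a=7:    W    L    W    L    W    L    W    L
Cells with no legal move (terminal, hence L): (0,0).
The remaining L cells, each justified by listing all of its moves:
(0,2): →(0,1)(W) only, which is W, so L
(0,4): →(0,3)(W), (0,1)(W) — all W, so L
(0,6): →(0,5)(W), (0,3)(W) — all W, so L
(1,1): →(0,1)(W), (1,0)(W) — all W, so L
(1,3): →(0,3)(W), (1,2)(W), (1,0)(W) — all W, so L
(1,5): →(0,5)(W), (1,4)(W), (1,2)(W) — all W, so L
(1,7): →(0,7)(W), (1,6)(W), (1,4)(W) — all W, so L
(2,0): →(1,0)(W) only, which is W, so L
(2,2): →(1,2)(W), (2,1)(W) — all W, so L
(2,4): →(1,4)(W), (2,3)(W), (2,1)(W) — all W, so L
(2,6): →(1,6)(W), (2,5)(W), (2,3)(W) — all W, so L
(3,1): →(2,1)(W), (3,0)(W) — all W, so L
(3,3): →(2,3)(W), (3,2)(W), (3,0)(W) — all W, so L
(3,5): →(2,5)(W), (3,4)(W), (3,2)(W) — all W, so L
(3,7): →(2,7)(W), (3,6)(W), (3,4)(W) — all W, so L
(4,0): →(3,0)(W) only, which is W, so L
(4,2): →(3,2)(W), (4,1)(W) — all W, so L
(4,4): →(3,4)(W), (4,3)(W), (4,1)(W) — all W, so L
(4,6): →(3,6)(W), (4,5)(W), (4,3)(W) — all W, so L
(5,1): →(4,1)(W), (0,1)(W), (5,0)(W) — all W, so L
(5,3): →(4,3)(W), (0,3)(W), (5,2)(W), (5,0)(W) — all W, so L
(5,5): →(4,5)(W), (0,5)(W), (5,4)(W), (5,2)(W) — all W, so L
(5,7): →(4,7)(W), (0,7)(W), (5,6)(W), (5,4)(W) — all W, so L
(6,0): →(5,0)(W), (1,0)(W) — all W, so L
(6,2): →(5,2)(W), (1,2)(W), (6,1)(W) — all W, so L
(6,4): →(5,4)(W), (1,4)(W), (6,3)(W), (6,1)(W) — all W, so L
(6,6): →(5,6)(W), (1,6)(W), (6,5)(W), (6,3)(W) — all W, so L
(7,1): →(6,1)(W), (2,1)(W), (7,0)(W) — all W, so L
(7,3): →(6,3)(W), (2,3)(W), (7,2)(W), (7,0)(W) — all W, so L
(7,5): →(6,5)(W), (2,5)(W), (7,4)(W), (7,2)(W) — all W, so L
(7,7): →(6,7)(W), (2,7)(W), (7,6)(W), (7,4)(W) — all W, so L
Every other cell has at least one move into one of the L cells above, so it is W.
The starting position (7,7) is L: whatever Player 1 does, the opponent receives a W position.

Player 2 wins.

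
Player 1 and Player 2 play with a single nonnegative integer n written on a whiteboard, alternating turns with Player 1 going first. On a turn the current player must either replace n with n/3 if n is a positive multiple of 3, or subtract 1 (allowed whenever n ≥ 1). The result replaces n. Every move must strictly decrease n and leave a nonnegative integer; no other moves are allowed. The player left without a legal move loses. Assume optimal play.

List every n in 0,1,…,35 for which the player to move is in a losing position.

0, 2, 4, 7, 9, 11, 13, 15, 17, 19, 22, 24, 26, 28, 30, 32, 34

Compute win/loss labels from the base case upward. A position with no move is L. Any other position is W if it can reach an L in one move, else L.
n=0: no move → L
n=1: reaches L-position 0 → W
n=2: only reaches 1(W), which is W → L
n=3: reaches L-position 2 → W
n=4: only reaches 3(W), which is W → L
n=5: reaches L-position 4 → W
n=6: reaches L-position 2 → W
n=7: only reaches 6(W), which is W → L
n=8: reaches L-position 7 → W
n=9: only reaches 3(W), 8(W), all W → L
n=10: reaches L-position 9 → W
n=11: only reaches 10(W), which is W → L
n=12: reaches L-position 4 → W
n=13: only reaches 12(W), which is W → L
n=14: reaches L-position 13 → W
n=15: only reaches 5(W), 14(W), all W → L
n=16: reaches L-position 15 → W
n=17: only reaches 16(W), which is W → L
n=18: reaches L-position 17 → W
n=19: only reaches 18(W), which is W → L
n=20: reaches L-position 19 → W
n=21: reaches L-position 7 → W
n=22: only reaches 21(W), which is W → L
n=23: reaches L-position 22 → W
n=24: only reaches 8(W), 23(W), all W → L
n=25: reaches L-position 24 → W
n=26: only reaches 25(W), which is W → L
n=27: reaches L-position 9 → W
n=28: only reaches 27(W), which is W → L
n=29: reaches L-position 28 → W
n=30: only reaches 10(W), 29(W), all W → L
n=31: reaches L-position 30 → W
n=32: only reaches 31(W), which is W → L
n=33: reaches L-position 11 → W
n=34: only reaches 33(W), which is W → L
n=35: reaches L-position 34 → W
The losing starting values of n are exactly the entries labelled L in this table (17 of them).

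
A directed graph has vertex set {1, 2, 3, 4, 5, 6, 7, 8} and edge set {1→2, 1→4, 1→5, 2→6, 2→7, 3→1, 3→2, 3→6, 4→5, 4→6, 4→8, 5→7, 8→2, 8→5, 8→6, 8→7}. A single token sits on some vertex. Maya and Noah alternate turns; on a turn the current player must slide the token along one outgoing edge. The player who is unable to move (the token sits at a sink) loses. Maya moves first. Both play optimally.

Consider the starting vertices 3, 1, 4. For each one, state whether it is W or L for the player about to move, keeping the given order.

Build the W/L table. Terminal = L. A non-terminal position is W if it has a move to some L; otherwise it is L.
Every edge goes from a vertex to one that appears earlier in the order 6, 7, 5, 2, 8, 4, 1, 3, so processing vertices in that order labels each vertex after all of its successors.
6: no outgoing edge → L
7: no outgoing edge → L
5: can move to 7, which is L ⇒ W
2: can move to 7, which is L ⇒ W
8: can move to 7, which is L ⇒ W
4: can move to 6, which is L ⇒ W
1: moves to 4(W), 2(W), 5(W); every one is W ⇒ L
3: can move to 1, which is L ⇒ W

3: W, 1: L, 4: W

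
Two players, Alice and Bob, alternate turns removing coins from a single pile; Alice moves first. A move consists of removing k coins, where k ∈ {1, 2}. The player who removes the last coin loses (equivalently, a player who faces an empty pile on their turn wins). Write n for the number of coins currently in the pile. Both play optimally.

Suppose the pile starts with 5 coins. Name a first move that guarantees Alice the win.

Label each position W (a win for the player to move) or L (a loss). A position with no legal move is W; any other position is W exactly when some move reaches an L, and L when every move reaches a W.
n=0: no move; the opponent has just taken the last coin and therefore loses → W
n=1: L (sole option 0(W) is W)
n=2: W (go to 1, an L position)
n=3: W (go to 1, an L position)
n=4: L (options 3(W), 2(W) are all W)
n=5: W (go to 4, an L position)
From 5, the L positions reachable in one move are: 4.

Remove 1, leaving 4.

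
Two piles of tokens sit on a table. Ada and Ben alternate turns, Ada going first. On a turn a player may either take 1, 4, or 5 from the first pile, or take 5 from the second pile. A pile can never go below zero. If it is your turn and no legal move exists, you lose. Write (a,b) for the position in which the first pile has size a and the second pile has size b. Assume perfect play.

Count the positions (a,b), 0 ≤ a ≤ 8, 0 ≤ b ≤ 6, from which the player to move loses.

19

Compute win/loss labels from the base case upward. A position with no move is L. Any other position is W if it can reach an L in one move, else L.
Every move lowers a or b (never raises either), so fill the grid row by row in increasing a, and left to right within a row: each cell's successors are then already labelled.
      b=0  b=1  b=2  b=3  b=4  b=5  b=6
a=0:    L    L    L    L    L    W    W
a=1:    W    W    W    W    W    L    L
a=2:    L    L    L    L    L    W    W
a=3:    W    W    W    W    W    L    L
a=4:    W    W    W    W    W    W    W
a=5:    W    W    W    W    W    W    W
a=6:    W    W    W    W    W    W    W
a=7:    W    W    W    W    W    W    W
a=8:    L    L    L    L    L    W    W
Cells with no legal move (terminal, hence L): (0,0), (0,1), (0,2), (0,3), (0,4).
The remaining L cells, each justified by listing all of its moves:
(1,5): moves to (0,5)(W), (1,0)(W); every one is W ⇒ L
(1,6): moves to (0,6)(W), (1,1)(W); every one is W ⇒ L
(2,0): the only move is to (1,0)(W), a W ⇒ L
(2,1): the only move is to (1,1)(W), a W ⇒ L
(2,2): the only move is to (1,2)(W), a W ⇒ L
(2,3): the only move is to (1,3)(W), a W ⇒ L
(2,4): the only move is to (1,4)(W), a W ⇒ L
(3,5): moves to (2,5)(W), (3,0)(W); every one is W ⇒ L
(3,6): moves to (2,6)(W), (3,1)(W); every one is W ⇒ L
(8,0): moves to (7,0)(W), (4,0)(W), (3,0)(W); every one is W ⇒ L
(8,1): moves to (7,1)(W), (4,1)(W), (3,1)(W); every one is W ⇒ L
(8,2): moves to (7,2)(W), (4,2)(W), (3,2)(W); every one is W ⇒ L
(8,3): moves to (7,3)(W), (4,3)(W), (3,3)(W); every one is W ⇒ L
(8,4): moves to (7,4)(W), (4,4)(W), (3,4)(W); every one is W ⇒ L
Every other cell has at least one move into one of the L cells above, so it is W.
L cells per row: a=0: 5, a=1: 2, a=2: 5, a=3: 2, a=4: 0, a=5: 0, a=6: 0, a=7: 0, a=8: 5; total 19.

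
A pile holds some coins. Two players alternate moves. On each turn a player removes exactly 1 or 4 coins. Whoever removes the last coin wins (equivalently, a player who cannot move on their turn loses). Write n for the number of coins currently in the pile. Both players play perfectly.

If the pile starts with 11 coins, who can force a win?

Classify positions by backward induction: terminal positions (no move available) are L. From any other position, the mover wins iff some move reaches an L.
n=0: no move → L
n=1: →0(L), so W
n=2: →1(W) only, which is W, so L
n=3: →2(L), so W
n=4: →0(L), so W
n=5: →4(W), 1(W) — all W, so L
n=6: →5(L), so W
n=7: →6(W), 3(W) — all W, so L
n=8: →7(L), so W
n=9: →5(L), so W
n=10: →9(W), 6(W) — all W, so L
n=11: →10(L), so W
From 11 the player to move can remove 1, leaving 10, reaching an L position.

The first player wins.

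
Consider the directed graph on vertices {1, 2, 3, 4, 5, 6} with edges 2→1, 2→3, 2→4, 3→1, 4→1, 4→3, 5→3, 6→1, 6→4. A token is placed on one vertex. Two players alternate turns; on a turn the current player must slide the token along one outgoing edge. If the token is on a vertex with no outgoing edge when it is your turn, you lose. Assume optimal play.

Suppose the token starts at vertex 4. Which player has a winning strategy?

The first player wins.

Compute win/loss labels from the base case upward. A position with no move is L. Any other position is W if it can reach an L in one move, else L.
Every edge goes from a vertex to one that appears earlier in the order 1, 3, 4, 5, 2, 6, so processing vertices in that order labels each vertex after all of its successors.
1: no outgoing edge → L
3: W (go to 1, an L position)
4: W (go to 1, an L position)
5: L (sole option 3(W) is W)
2: W (go to 1, an L position)
6: W (go to 1, an L position)
From 4 the player to move can move to 1, reaching an L position.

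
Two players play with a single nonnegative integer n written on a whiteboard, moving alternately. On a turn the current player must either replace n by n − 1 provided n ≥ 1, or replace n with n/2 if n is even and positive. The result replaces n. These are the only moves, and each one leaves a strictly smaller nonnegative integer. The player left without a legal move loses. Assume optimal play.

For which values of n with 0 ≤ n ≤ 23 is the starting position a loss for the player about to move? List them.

0, 2, 5, 7, 9, 11, 13, 15, 17, 19, 21, 23

Use the standard recursion: the mover loses at a terminal position; elsewhere, the mover wins exactly when some move hands the opponent an L position.
n=0: no move → L
n=1: can move to 0, which is L ⇒ W
n=2: the only move is to 1(W), a W ⇒ L
n=3: can move to 2, which is L ⇒ W
n=4: can move to 2, which is L ⇒ W
n=5: the only move is to 4(W), a W ⇒ L
n=6: can move to 5, which is L ⇒ W
n=7: the only move is to 6(W), a W ⇒ L
n=8: can move to 7, which is L ⇒ W
n=9: the only move is to 8(W), a W ⇒ L
n=10: can move to 5, which is L ⇒ W
n=11: the only move is to 10(W), a W ⇒ L
n=12: can move to 11, which is L ⇒ W
n=13: the only move is to 12(W), a W ⇒ L
n=14: can move to 7, which is L ⇒ W
n=15: the only move is to 14(W), a W ⇒ L
n=16: can move to 15, which is L ⇒ W
n=17: the only move is to 16(W), a W ⇒ L
n=18: can move to 9, which is L ⇒ W
n=19: the only move is to 18(W), a W ⇒ L
n=20: can move to 19, which is L ⇒ W
n=21: the only move is to 20(W), a W ⇒ L
n=22: can move to 11, which is L ⇒ W
n=23: the only move is to 22(W), a W ⇒ L
The losing starting values of n are exactly the entries labelled L in this table (12 of them).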